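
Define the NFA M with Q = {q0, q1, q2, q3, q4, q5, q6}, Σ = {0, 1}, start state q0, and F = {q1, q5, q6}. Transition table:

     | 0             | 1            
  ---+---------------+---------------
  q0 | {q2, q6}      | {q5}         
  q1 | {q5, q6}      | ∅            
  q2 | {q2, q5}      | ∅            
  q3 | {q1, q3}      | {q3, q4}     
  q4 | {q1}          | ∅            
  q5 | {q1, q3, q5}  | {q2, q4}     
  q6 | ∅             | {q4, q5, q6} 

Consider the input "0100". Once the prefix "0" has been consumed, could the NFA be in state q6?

Yes

Start in {q0}.
Read '0': q0→{q2, q6}; now {q2, q6}.
State q6 is in {q2, q6}.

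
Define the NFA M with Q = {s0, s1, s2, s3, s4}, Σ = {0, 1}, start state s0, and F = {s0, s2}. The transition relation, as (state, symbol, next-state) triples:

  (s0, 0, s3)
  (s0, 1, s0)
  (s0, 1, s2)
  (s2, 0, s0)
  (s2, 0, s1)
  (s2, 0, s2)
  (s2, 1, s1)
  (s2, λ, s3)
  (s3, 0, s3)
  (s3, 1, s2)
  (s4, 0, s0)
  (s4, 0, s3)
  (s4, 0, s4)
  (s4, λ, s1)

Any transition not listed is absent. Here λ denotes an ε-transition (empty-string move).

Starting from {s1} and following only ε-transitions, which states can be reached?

{s1}

Begin with {s1}.
No ε-moves leave this set, so the closure equals the set itself.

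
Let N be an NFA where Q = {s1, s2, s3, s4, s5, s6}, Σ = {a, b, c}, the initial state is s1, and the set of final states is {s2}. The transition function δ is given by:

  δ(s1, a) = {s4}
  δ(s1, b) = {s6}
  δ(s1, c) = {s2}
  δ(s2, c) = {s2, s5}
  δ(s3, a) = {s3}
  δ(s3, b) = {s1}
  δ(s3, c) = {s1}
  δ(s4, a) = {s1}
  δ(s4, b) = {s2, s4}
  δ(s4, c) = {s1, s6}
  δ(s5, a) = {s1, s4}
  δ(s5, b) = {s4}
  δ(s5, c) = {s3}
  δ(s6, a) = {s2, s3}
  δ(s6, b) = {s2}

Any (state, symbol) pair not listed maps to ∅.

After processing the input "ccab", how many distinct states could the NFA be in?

3

Start in {s1}.
Read 'c': {s1} → {s2}.
Read 'c': {s2} → {s2, s5}.
Read 'a': {s2, s5} → {s1, s4}.
Read 'b': {s1, s4} → {s2, s4, s6}.
That set has 3 states.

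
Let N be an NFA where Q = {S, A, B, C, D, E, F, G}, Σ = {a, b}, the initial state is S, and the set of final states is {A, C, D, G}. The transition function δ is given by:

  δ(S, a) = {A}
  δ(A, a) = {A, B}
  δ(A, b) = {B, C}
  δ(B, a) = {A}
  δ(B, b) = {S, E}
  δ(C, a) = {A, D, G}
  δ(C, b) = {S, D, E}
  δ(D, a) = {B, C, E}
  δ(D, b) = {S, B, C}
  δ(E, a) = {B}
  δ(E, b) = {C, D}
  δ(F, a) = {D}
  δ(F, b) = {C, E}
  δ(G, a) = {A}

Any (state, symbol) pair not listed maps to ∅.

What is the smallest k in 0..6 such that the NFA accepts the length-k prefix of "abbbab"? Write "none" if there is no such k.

1

Start in {S}.
Read 'a': {S} → {A}.
None of the earlier sets intersect F, but {A} does.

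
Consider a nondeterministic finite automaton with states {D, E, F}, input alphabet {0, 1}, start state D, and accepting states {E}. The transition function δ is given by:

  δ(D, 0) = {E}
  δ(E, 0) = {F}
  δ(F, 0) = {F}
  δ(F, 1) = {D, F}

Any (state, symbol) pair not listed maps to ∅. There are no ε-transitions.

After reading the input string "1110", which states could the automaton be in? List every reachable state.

Start in {D}.
Read '1': D→∅; now ∅.
The set is empty and remains empty for the remaining 3 symbols.

∅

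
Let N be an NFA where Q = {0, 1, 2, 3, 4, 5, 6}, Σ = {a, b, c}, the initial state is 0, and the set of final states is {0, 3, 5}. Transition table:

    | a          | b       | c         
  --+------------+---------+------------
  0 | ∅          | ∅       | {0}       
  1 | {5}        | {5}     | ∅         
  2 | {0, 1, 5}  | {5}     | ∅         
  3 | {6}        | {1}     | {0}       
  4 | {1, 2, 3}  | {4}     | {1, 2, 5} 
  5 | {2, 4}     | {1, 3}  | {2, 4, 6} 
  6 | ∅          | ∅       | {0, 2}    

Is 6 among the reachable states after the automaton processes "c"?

No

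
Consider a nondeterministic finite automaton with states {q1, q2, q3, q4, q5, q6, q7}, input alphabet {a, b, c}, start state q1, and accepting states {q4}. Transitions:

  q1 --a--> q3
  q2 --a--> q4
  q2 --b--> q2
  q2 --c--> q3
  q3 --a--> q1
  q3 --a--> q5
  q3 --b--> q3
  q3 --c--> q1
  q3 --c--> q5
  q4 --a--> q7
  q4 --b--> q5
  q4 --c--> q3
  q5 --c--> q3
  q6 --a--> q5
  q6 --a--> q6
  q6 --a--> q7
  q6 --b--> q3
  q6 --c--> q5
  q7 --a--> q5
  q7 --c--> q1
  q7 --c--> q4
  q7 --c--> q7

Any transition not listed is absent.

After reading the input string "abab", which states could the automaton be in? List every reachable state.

Start in {q1}.
Read 'a': {q1} → {q3}.
Read 'b': {q3} → {q3}.
Read 'a': {q3} → {q1, q5}.
Read 'b': {q1, q5} → ∅.

∅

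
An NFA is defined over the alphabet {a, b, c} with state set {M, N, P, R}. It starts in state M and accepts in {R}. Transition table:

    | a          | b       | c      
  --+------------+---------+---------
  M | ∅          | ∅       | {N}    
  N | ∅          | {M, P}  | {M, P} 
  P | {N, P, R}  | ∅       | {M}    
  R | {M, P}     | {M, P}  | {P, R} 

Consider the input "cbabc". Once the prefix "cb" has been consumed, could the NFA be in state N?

Start in {M}.
Read 'c': {M} → {N}.
Read 'b': {N} → {M, P}.
State N is not in {M, P}.

No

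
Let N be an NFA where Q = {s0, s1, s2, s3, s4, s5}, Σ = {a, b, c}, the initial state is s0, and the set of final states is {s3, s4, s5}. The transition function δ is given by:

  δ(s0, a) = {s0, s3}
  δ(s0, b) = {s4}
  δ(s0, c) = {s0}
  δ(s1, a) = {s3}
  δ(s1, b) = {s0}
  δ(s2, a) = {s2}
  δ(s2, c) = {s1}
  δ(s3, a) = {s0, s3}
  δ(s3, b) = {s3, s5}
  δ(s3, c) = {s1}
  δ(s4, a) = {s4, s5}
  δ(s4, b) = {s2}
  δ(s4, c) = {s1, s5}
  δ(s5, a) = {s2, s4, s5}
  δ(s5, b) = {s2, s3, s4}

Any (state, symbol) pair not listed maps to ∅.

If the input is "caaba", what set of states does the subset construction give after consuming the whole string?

Start in {s0}.
Read 'c': s0→{s0}; now {s0}.
Read 'a': s0→{s0, s3}; now {s0, s3}.
Read 'a': s0→{s0, s3}, s3→{s0, s3}; now {s0, s3}.
Read 'b': s0→{s4}, s3→{s3, s5}; now {s3, s4, s5}.
Read 'a': s3→{s0, s3}, s4→{s4, s5}, s5→{s2, s4, s5}; now {s0, s2, s3, s4, s5}.

{s0, s2, s3, s4, s5}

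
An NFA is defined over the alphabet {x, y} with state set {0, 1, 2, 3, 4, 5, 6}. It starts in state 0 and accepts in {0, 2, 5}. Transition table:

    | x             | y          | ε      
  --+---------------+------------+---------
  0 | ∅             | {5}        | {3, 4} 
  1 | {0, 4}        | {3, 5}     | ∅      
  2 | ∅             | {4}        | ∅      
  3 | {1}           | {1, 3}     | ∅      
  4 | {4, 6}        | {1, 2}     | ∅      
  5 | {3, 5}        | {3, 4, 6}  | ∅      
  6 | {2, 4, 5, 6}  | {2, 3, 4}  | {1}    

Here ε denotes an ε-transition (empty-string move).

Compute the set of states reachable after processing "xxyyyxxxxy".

{1, 2, 3, 4, 5, 6}

Start: ε-closure({0}) = {0, 3, 4}.
Read 'x': 0→∅, 3→{1}, 4→{4, 6}; now {1, 4, 6}.
Read 'x': 1→{0, 4}, 4→{4, 6}, 6→{2, 4, 5, 6}; union {0, 2, 4, 5, 6}; ε-closure = {0, 1, 2, 3, 4, 5, 6}.
Read 'y': 0→{5}, 1→{3, 5}, 2→{4}, 3→{1, 3}, 4→{1, 2}, 5→{3, 4, 6}, 6→{2, 3, 4}; now {1, 2, 3, 4, 5, 6}.
Read 'y': 1→{3, 5}, 2→{4}, 3→{1, 3}, 4→{1, 2}, 5→{3, 4, 6}, 6→{2, 3, 4}; now {1, 2, 3, 4, 5, 6}.
Read 'y': 1→{3, 5}, 2→{4}, 3→{1, 3}, 4→{1, 2}, 5→{3, 4, 6}, 6→{2, 3, 4}; now {1, 2, 3, 4, 5, 6}.
Read 'x': 1→{0, 4}, 2→∅, 3→{1}, 4→{4, 6}, 5→{3, 5}, 6→{2, 4, 5, 6}; now {0, 1, 2, 3, 4, 5, 6}.
Read 'x': 0→∅, 1→{0, 4}, 2→∅, 3→{1}, 4→{4, 6}, 5→{3, 5}, 6→{2, 4, 5, 6}; now {0, 1, 2, 3, 4, 5, 6}.
Read 'x': 0→∅, 1→{0, 4}, 2→∅, 3→{1}, 4→{4, 6}, 5→{3, 5}, 6→{2, 4, 5, 6}; now {0, 1, 2, 3, 4, 5, 6}.
Read 'x': 0→∅, 1→{0, 4}, 2→∅, 3→{1}, 4→{4, 6}, 5→{3, 5}, 6→{2, 4, 5, 6}; now {0, 1, 2, 3, 4, 5, 6}.
Read 'y': 0→{5}, 1→{3, 5}, 2→{4}, 3→{1, 3}, 4→{1, 2}, 5→{3, 4, 6}, 6→{2, 3, 4}; now {1, 2, 3, 4, 5, 6}.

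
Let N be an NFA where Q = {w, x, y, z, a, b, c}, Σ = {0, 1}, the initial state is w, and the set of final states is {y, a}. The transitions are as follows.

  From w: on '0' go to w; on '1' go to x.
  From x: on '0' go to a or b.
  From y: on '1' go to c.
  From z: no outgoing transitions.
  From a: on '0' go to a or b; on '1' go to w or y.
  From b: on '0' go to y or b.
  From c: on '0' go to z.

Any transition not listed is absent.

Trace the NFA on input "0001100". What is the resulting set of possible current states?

Start in {w}.
Read '0': {w} → {w}.
Read '0': {w} → {w}.
Read '0': {w} → {w}.
Read '1': {w} → {x}.
Read '1': {x} → ∅.
The set is empty and remains empty for the remaining 2 symbols.

∅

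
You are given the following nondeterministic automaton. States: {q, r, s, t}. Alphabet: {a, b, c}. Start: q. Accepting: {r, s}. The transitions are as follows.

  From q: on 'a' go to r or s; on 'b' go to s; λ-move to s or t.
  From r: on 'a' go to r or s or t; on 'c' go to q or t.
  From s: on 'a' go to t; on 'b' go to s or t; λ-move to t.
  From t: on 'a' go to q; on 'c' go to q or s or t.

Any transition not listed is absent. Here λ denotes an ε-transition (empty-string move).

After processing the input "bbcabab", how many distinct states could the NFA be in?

Start: ε-closure({q}) = {q, s, t}.
Read 'b': q→{s}, s→{s, t}, t→∅; now {s, t}.
Read 'b': s→{s, t}, t→∅; now {s, t}.
Read 'c': s→∅, t→{q, s, t}; now {q, s, t}.
Read 'a': q→{r, s}, s→{t}, t→{q}; now {q, r, s, t}.
Read 'b': q→{s}, r→∅, s→{s, t}, t→∅; now {s, t}.
Read 'a': s→{t}, t→{q}; union {q, t}; ε-closure = {q, s, t}.
Read 'b': q→{s}, s→{s, t}, t→∅; now {s, t}.
That set has 2 states.

2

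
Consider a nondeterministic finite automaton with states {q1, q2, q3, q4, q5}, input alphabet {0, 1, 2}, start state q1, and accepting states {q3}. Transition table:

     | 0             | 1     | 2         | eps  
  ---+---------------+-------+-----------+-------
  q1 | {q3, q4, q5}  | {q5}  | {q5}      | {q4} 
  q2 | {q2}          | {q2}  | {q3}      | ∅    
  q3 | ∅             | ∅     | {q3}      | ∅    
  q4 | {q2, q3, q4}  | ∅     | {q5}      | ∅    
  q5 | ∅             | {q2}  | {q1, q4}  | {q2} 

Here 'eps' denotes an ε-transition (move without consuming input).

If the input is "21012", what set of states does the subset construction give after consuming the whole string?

Start: ε-closure({q1}) = {q1, q4}.
Read '2': q1→{q5}, q4→{q5}; union {q5}; ε-closure = {q2, q5}.
Read '1': q2→{q2}, q5→{q2}; now {q2}.
Read '0': q2→{q2}; now {q2}.
Read '1': q2→{q2}; now {q2}.
Read '2': q2→{q3}; now {q3}.

{q3}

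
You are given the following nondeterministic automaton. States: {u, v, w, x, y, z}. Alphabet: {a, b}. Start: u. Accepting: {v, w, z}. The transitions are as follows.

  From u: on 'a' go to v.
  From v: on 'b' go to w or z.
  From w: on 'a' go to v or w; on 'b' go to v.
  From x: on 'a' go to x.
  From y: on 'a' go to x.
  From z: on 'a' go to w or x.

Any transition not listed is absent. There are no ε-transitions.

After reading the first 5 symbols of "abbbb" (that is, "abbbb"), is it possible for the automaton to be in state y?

No

Start in {u}.
Read 'a': u→{v}; now {v}.
Read 'b': v→{w, z}; now {w, z}.
Read 'b': w→{v}, z→∅; now {v}.
Read 'b': v→{w, z}; now {w, z}.
Read 'b': w→{v}, z→∅; now {v}.
State y is not in {v}.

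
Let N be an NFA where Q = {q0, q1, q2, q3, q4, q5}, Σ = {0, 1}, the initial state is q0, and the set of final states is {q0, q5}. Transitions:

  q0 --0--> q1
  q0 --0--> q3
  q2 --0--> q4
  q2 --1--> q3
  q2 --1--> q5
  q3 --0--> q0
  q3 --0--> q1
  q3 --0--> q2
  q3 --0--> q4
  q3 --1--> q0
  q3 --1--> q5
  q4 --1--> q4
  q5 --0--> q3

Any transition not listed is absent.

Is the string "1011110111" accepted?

Start in {q0}.
Read '1': q0→∅; now ∅.
The set is empty and remains empty for the remaining 9 symbols.
The final set ∅ contains no accepting state.

No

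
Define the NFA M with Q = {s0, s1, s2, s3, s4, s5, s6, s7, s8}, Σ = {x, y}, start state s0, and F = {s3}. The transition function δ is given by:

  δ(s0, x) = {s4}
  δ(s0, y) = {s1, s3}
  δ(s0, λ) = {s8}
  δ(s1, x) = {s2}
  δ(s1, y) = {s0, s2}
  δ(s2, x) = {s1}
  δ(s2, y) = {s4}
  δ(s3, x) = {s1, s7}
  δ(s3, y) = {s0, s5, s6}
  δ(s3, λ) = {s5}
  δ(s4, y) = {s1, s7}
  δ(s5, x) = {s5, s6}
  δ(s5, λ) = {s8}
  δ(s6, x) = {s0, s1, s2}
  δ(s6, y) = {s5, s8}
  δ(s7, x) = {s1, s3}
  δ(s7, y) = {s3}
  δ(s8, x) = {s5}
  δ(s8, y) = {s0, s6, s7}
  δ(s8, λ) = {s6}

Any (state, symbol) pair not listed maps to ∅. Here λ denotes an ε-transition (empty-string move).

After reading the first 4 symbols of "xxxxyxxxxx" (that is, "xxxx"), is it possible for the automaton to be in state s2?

Yes

Start: ε-closure({s0}) = {s0, s6, s8}.
Read 'x': {s0, s6, s8} → {s0, s1, s2, s4, s5, s6, s8}.
Read 'x': {s0, s1, s2, s4, s5, s6, s8} → {s0, s1, s2, s4, s5, s6, s8}.
Read 'x': {s0, s1, s2, s4, s5, s6, s8} → {s0, s1, s2, s4, s5, s6, s8}.
Read 'x': {s0, s1, s2, s4, s5, s6, s8} → {s0, s1, s2, s4, s5, s6, s8}.
State s2 is in {s0, s1, s2, s4, s5, s6, s8}.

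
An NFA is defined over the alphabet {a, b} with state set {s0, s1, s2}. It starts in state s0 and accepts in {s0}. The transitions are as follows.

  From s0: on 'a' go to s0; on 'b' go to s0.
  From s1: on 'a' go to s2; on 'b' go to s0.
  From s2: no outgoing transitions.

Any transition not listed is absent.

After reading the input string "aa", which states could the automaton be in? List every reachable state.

{s0}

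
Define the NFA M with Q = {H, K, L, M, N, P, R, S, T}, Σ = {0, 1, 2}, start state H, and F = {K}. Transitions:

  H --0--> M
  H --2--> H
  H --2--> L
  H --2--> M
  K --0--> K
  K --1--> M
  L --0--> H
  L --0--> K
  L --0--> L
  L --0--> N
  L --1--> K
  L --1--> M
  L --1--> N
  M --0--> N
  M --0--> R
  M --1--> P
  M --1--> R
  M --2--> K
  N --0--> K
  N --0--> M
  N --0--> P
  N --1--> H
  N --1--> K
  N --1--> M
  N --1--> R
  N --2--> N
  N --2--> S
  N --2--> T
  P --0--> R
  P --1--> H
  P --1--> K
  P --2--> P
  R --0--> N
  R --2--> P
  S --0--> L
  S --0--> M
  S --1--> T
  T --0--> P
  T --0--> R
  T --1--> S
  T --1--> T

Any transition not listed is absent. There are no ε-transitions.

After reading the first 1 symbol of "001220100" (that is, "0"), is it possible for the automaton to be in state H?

Start in {H}.
Read '0': {H} → {M}.
State H is not in {M}.

No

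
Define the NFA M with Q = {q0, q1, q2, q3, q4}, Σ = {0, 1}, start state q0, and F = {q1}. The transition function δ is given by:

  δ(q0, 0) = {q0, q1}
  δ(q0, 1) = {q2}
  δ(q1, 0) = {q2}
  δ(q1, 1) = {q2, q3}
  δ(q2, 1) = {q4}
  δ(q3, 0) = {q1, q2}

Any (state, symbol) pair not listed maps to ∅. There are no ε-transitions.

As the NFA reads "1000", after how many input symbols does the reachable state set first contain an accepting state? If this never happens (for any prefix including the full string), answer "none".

none

Start in {q0}.
Read '1': q0→{q2}; now {q2}.
Read '0': q2→∅; now ∅.
The set is empty and remains empty for the remaining 2 symbols.
No reachable set along the way intersects F.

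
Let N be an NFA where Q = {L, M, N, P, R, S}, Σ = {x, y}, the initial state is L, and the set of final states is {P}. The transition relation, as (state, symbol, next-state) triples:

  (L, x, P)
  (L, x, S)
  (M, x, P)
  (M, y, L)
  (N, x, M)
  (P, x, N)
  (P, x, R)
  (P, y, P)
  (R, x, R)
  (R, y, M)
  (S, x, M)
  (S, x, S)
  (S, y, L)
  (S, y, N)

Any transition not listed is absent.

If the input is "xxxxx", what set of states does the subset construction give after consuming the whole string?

Start in {L}.
Read 'x': {L} → {P, S}.
Read 'x': {P, S} → {M, N, R, S}.
Read 'x': {M, N, R, S} → {M, P, R, S}.
Read 'x': {M, P, R, S} → {M, N, P, R, S}.
Read 'x': {M, N, P, R, S} → {M, N, P, R, S}.

{M, N, P, R, S}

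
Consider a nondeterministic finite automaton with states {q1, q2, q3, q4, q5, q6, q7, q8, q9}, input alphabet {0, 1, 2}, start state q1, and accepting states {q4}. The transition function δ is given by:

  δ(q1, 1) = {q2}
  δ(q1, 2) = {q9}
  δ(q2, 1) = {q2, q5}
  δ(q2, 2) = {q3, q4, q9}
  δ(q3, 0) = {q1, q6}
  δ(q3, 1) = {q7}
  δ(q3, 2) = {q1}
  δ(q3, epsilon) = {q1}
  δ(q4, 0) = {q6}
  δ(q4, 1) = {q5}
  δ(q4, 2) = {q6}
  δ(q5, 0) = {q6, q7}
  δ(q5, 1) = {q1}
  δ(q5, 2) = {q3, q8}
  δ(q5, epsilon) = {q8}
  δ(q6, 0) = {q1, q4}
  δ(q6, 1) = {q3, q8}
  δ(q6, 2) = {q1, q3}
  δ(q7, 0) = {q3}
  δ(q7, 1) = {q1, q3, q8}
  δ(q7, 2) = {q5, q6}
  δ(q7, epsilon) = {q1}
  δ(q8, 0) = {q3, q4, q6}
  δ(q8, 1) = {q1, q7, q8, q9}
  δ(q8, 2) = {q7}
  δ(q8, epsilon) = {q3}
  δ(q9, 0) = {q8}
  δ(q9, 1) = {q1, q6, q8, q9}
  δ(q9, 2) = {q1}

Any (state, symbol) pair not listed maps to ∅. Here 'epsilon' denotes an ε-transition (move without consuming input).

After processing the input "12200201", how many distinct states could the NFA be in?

7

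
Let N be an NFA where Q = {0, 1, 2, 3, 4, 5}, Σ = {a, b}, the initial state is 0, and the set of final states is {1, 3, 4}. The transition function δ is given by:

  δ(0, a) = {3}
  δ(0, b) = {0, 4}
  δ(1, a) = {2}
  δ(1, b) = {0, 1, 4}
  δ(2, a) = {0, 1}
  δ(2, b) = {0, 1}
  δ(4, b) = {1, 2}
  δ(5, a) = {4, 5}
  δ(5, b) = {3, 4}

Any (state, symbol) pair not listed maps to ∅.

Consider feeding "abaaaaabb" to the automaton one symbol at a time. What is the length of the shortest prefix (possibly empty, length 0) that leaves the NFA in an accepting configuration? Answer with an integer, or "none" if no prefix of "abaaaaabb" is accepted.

1

Start in {0}.
Read 'a': 0→{3}; now {3}.
None of the earlier sets intersect F, but {3} does.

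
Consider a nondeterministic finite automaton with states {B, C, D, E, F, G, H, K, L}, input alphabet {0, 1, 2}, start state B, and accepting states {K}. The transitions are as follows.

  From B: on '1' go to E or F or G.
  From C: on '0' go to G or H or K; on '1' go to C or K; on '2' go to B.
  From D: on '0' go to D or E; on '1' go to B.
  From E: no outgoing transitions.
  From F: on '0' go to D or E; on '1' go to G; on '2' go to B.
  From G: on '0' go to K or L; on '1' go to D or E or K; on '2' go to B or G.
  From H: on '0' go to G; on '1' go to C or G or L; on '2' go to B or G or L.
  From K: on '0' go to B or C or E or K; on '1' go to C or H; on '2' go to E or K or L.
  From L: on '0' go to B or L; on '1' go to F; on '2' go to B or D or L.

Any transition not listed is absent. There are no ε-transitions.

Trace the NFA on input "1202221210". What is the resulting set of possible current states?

Start in {B}.
Read '1': B→{E, F, G}; now {E, F, G}.
Read '2': E→∅, F→{B}, G→{B, G}; now {B, G}.
Read '0': B→∅, G→{K, L}; now {K, L}.
Read '2': K→{E, K, L}, L→{B, D, L}; now {B, D, E, K, L}.
Read '2': B→∅, D→∅, E→∅, K→{E, K, L}, L→{B, D, L}; now {B, D, E, K, L}.
Read '2': B→∅, D→∅, E→∅, K→{E, K, L}, L→{B, D, L}; now {B, D, E, K, L}.
Read '1': B→{E, F, G}, D→{B}, E→∅, K→{C, H}, L→{F}; now {B, C, E, F, G, H}.
Read '2': B→∅, C→{B}, E→∅, F→{B}, G→{B, G}, H→{B, G, L}; now {B, G, L}.
Read '1': B→{E, F, G}, G→{D, E, K}, L→{F}; now {D, E, F, G, K}.
Read '0': D→{D, E}, E→∅, F→{D, E}, G→{K, L}, K→{B, C, E, K}; now {B, C, D, E, K, L}.

{B, C, D, E, K, L}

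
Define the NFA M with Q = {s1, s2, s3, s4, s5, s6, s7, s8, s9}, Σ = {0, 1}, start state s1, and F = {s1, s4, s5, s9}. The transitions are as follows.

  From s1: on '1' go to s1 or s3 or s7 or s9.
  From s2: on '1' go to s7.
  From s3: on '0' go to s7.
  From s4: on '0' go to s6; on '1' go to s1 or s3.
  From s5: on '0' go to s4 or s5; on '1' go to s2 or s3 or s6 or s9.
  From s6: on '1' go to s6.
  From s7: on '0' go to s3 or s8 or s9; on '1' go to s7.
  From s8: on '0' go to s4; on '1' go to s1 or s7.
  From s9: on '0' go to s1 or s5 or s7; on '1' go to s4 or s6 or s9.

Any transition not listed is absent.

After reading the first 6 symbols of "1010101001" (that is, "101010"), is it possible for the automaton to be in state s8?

Yes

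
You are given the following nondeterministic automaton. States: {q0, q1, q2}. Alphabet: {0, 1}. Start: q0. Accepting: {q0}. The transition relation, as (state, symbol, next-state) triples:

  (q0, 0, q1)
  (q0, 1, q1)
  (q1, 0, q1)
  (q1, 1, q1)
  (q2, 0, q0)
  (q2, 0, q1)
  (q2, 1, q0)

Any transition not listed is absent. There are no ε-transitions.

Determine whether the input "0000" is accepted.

No

Start in {q0}.
Read '0': {q0} → {q1}.
Read '0': {q1} → {q1}.
Read '0': {q1} → {q1}.
Read '0': {q1} → {q1}.
The final set {q1} contains no accepting state.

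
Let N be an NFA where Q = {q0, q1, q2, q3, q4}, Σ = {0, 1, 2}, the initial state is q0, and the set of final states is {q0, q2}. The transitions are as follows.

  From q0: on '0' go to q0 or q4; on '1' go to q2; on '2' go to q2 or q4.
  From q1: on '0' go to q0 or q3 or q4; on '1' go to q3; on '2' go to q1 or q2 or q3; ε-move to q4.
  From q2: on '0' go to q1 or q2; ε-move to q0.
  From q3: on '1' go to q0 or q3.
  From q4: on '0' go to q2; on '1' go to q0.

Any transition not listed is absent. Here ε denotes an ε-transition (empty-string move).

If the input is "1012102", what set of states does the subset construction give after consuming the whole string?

{q0, q1, q2, q3, q4}

Start in {q0}.
Read '1': {q0} → {q0, q2}.
Read '0': {q0, q2} → {q0, q1, q2, q4}.
Read '1': {q0, q1, q2, q4} → {q0, q2, q3}.
Read '2': {q0, q2, q3} → {q0, q2, q4}.
Read '1': {q0, q2, q4} → {q0, q2}.
Read '0': {q0, q2} → {q0, q1, q2, q4}.
Read '2': {q0, q1, q2, q4} → {q0, q1, q2, q3, q4}.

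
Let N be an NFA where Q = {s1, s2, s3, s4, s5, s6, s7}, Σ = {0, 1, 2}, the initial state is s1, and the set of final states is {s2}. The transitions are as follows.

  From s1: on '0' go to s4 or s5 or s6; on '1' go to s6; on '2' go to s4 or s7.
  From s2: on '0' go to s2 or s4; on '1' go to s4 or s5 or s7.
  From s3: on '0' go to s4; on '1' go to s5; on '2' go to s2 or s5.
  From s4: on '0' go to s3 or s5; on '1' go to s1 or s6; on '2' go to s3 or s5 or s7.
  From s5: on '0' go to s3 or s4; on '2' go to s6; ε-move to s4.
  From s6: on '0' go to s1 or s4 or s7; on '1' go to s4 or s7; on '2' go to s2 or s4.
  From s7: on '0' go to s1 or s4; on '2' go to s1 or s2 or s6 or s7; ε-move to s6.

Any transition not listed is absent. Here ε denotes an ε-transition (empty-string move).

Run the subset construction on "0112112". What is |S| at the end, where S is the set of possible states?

Start in {s1}.
Read '0': s1→{s4, s5, s6}; now {s4, s5, s6}.
Read '1': s4→{s1, s6}, s5→∅, s6→{s4, s7}; now {s1, s4, s6, s7}.
Read '1': s1→{s6}, s4→{s1, s6}, s6→{s4, s7}, s7→∅; now {s1, s4, s6, s7}.
Read '2': s1→{s4, s7}, s4→{s3, s5, s7}, s6→{s2, s4}, s7→{s1, s2, s6, s7}; now {s1, s2, s3, s4, s5, s6, s7}.
Read '1': s1→{s6}, s2→{s4, s5, s7}, s3→{s5}, s4→{s1, s6}, s5→∅, s6→{s4, s7}, s7→∅; now {s1, s4, s5, s6, s7}.
Read '1': s1→{s6}, s4→{s1, s6}, s5→∅, s6→{s4, s7}, s7→∅; now {s1, s4, s6, s7}.
Read '2': s1→{s4, s7}, s4→{s3, s5, s7}, s6→{s2, s4}, s7→{s1, s2, s6, s7}; now {s1, s2, s3, s4, s5, s6, s7}.
That set has 7 states.

7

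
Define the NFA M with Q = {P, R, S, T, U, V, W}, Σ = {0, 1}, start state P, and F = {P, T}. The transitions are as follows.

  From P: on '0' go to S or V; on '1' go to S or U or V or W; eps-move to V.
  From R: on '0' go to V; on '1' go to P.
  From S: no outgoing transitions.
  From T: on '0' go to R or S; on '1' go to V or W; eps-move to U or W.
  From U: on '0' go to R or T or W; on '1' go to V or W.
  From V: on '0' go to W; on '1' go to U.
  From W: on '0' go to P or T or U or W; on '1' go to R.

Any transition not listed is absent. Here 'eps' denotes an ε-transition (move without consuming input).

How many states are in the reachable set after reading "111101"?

6

Start: ε-closure({P}) = {P, V}.
Read '1': {P, V} → {S, U, V, W}.
Read '1': {S, U, V, W} → {R, U, V, W}.
Read '1': {R, U, V, W} → {P, R, U, V, W}.
Read '1': {P, R, U, V, W} → {P, R, S, U, V, W}.
Read '0': {P, R, S, U, V, W} → {P, R, S, T, U, V, W}.
Read '1': {P, R, S, T, U, V, W} → {P, R, S, U, V, W}.
That set has 6 states.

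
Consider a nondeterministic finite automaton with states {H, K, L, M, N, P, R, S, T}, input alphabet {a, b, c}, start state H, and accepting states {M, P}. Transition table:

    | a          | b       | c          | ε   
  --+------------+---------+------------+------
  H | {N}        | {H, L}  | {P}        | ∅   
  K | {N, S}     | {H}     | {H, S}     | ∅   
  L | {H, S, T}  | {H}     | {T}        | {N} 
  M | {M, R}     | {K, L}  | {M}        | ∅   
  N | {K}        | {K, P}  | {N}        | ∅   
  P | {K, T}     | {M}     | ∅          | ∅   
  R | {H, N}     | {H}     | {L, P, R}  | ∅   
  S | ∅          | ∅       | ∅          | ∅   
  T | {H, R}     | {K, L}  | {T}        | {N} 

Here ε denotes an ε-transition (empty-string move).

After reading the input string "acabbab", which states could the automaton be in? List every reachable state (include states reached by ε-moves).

{H, K, L, N, P}

Start in {H}.
Read 'a': H→{N}; now {N}.
Read 'c': N→{N}; now {N}.
Read 'a': N→{K}; now {K}.
Read 'b': K→{H}; now {H}.
Read 'b': H→{H, L}; union {H, L}; ε-closure = {H, L, N}.
Read 'a': H→{N}, L→{H, S, T}, N→{K}; now {H, K, N, S, T}.
Read 'b': H→{H, L}, K→{H}, N→{K, P}, S→∅, T→{K, L}; union {H, K, L, P}; ε-closure = {H, K, L, N, P}.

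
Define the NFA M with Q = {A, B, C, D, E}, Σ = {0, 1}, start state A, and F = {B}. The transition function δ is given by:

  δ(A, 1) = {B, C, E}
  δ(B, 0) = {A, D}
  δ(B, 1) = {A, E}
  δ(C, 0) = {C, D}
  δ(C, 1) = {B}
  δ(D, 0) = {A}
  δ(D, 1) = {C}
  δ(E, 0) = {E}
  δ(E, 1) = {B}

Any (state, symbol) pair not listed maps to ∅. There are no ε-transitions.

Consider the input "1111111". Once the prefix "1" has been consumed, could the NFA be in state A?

No

Start in {A}.
Read '1': A→{B, C, E}; now {B, C, E}.
State A is not in {B, C, E}.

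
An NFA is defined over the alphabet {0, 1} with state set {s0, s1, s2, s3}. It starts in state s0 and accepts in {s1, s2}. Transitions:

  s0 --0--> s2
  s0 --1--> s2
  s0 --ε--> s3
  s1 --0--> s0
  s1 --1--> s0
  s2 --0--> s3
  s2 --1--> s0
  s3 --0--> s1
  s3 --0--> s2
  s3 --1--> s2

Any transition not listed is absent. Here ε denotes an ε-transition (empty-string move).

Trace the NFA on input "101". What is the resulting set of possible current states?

{s2}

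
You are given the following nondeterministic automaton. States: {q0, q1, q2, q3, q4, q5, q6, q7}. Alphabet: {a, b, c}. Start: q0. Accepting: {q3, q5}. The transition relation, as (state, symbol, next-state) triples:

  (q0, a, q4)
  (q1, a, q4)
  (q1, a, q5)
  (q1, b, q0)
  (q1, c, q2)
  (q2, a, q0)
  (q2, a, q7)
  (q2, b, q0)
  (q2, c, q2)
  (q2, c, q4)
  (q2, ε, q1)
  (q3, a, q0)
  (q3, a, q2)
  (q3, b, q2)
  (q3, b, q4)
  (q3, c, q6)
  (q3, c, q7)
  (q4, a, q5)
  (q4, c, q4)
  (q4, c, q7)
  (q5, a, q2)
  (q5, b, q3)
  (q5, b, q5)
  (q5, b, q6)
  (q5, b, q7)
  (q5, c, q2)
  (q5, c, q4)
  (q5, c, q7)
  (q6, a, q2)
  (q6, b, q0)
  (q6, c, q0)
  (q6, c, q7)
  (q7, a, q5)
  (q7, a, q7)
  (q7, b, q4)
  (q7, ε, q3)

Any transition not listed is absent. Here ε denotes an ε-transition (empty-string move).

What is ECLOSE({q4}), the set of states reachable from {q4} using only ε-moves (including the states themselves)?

{q4}

Begin with {q4}.
No ε-moves leave this set, so the closure equals the set itself.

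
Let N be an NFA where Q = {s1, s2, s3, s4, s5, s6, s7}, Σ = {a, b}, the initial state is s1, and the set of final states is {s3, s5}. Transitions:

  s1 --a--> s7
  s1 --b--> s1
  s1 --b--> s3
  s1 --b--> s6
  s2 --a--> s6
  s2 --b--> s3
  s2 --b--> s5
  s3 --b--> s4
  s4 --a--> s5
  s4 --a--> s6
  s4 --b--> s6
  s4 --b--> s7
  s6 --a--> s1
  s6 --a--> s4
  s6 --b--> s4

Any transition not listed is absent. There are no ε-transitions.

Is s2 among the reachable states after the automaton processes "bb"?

No

Start in {s1}.
Read 'b': {s1} → {s1, s3, s6}.
Read 'b': {s1, s3, s6} → {s1, s3, s4, s6}.
State s2 is not in {s1, s3, s4, s6}.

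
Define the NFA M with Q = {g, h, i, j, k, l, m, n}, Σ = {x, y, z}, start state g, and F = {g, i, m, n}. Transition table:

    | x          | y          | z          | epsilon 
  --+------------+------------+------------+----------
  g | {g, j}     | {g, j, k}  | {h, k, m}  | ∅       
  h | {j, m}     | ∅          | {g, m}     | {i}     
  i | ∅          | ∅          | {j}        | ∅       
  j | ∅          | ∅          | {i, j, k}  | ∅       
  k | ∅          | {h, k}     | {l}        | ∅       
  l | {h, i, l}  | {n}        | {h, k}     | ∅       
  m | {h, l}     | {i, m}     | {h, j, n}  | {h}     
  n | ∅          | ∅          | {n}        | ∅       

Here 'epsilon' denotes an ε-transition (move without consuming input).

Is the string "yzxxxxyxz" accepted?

Start in {g}.
Read 'y': {g} → {g, j, k}.
Read 'z': {g, j, k} → {h, i, j, k, l, m}.
Read 'x': {h, i, j, k, l, m} → {h, i, j, l, m}.
Read 'x': {h, i, j, l, m} → {h, i, j, l, m}.
Read 'x': {h, i, j, l, m} → {h, i, j, l, m}.
Read 'x': {h, i, j, l, m} → {h, i, j, l, m}.
Read 'y': {h, i, j, l, m} → {h, i, m, n}.
Read 'x': {h, i, m, n} → {h, i, j, l, m}.
Read 'z': {h, i, j, l, m} → {g, h, i, j, k, m, n}.
The final set {g, h, i, j, k, m, n} contains the accepting states g, i, m, n.

Yes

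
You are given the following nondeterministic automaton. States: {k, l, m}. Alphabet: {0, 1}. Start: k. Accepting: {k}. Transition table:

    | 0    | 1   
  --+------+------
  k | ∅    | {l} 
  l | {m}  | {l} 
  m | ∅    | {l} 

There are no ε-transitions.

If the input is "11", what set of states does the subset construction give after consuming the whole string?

Start in {k}.
Read '1': k→{l}; now {l}.
Read '1': l→{l}; now {l}.

{l}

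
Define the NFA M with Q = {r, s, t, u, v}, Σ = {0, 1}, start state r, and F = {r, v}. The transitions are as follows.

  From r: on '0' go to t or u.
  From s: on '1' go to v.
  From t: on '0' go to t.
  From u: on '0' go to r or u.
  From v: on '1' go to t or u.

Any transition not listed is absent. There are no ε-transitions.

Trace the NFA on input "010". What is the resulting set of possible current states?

∅

Start in {r}.
Read '0': r→{t, u}; now {t, u}.
Read '1': t→∅, u→∅; now ∅.
The set is empty and remains empty for the remaining 1 symbol.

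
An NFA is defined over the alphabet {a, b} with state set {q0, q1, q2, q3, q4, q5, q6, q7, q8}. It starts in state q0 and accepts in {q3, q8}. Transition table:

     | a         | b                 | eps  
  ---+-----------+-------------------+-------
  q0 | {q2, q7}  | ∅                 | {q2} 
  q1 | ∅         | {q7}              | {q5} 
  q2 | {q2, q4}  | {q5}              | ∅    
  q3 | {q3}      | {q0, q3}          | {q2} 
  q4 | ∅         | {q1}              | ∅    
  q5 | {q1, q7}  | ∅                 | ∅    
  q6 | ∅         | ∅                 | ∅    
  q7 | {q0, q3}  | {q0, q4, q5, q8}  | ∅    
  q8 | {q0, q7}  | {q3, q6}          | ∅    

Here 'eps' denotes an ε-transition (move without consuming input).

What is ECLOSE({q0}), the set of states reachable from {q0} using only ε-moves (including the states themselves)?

Begin with {q0}.
ε-move q0 → q2; add q2.

{q0, q2}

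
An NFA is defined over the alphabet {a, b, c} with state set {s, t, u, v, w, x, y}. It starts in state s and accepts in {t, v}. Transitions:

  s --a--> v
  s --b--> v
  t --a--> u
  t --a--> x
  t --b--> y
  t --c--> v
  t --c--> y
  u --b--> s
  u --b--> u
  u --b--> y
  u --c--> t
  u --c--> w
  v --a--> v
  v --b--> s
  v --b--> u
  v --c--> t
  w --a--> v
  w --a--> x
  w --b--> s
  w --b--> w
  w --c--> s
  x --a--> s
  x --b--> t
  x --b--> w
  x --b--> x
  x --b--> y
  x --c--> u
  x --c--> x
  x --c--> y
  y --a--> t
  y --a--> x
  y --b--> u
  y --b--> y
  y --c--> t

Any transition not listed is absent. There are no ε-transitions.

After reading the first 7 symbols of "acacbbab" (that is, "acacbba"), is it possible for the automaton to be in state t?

Start in {s}.
Read 'a': s→{v}; now {v}.
Read 'c': v→{t}; now {t}.
Read 'a': t→{u, x}; now {u, x}.
Read 'c': u→{t, w}, x→{u, x, y}; now {t, u, w, x, y}.
Read 'b': t→{y}, u→{s, u, y}, w→{s, w}, x→{t, w, x, y}, y→{u, y}; now {s, t, u, w, x, y}.
Read 'b': s→{v}, t→{y}, u→{s, u, y}, w→{s, w}, x→{t, w, x, y}, y→{u, y}; now {s, t, u, v, w, x, y}.
Read 'a': s→{v}, t→{u, x}, u→∅, v→{v}, w→{v, x}, x→{s}, y→{t, x}; now {s, t, u, v, x}.
State t is in {s, t, u, v, x}.

Yes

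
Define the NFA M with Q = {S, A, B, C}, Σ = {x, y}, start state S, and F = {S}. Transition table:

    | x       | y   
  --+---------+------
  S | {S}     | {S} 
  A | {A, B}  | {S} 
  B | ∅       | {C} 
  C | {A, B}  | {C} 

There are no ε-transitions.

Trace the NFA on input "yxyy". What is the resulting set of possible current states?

Start in {S}.
Read 'y': S→{S}; now {S}.
Read 'x': S→{S}; now {S}.
Read 'y': S→{S}; now {S}.
Read 'y': S→{S}; now {S}.

{S}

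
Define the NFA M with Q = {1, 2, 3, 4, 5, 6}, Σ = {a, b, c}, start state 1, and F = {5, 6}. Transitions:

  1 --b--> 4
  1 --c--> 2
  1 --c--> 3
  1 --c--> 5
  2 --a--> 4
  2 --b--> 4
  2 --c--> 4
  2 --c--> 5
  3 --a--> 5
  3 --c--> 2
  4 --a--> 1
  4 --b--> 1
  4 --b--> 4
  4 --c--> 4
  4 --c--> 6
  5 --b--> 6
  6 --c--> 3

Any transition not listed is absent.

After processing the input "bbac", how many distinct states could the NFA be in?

Start in {1}.
Read 'b': {1} → {4}.
Read 'b': {4} → {1, 4}.
Read 'a': {1, 4} → {1}.
Read 'c': {1} → {2, 3, 5}.
That set has 3 states.

3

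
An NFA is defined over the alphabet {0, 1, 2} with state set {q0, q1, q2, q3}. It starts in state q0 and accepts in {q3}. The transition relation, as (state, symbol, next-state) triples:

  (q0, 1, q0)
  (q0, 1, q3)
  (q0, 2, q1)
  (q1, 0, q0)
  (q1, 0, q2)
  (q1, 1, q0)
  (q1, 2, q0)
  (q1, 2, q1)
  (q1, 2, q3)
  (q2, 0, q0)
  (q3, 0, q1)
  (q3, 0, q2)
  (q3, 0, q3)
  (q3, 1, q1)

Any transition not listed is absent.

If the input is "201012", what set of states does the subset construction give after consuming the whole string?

Start in {q0}.
Read '2': {q0} → {q1}.
Read '0': {q1} → {q0, q2}.
Read '1': {q0, q2} → {q0, q3}.
Read '0': {q0, q3} → {q1, q2, q3}.
Read '1': {q1, q2, q3} → {q0, q1}.
Read '2': {q0, q1} → {q0, q1, q3}.

{q0, q1, q3}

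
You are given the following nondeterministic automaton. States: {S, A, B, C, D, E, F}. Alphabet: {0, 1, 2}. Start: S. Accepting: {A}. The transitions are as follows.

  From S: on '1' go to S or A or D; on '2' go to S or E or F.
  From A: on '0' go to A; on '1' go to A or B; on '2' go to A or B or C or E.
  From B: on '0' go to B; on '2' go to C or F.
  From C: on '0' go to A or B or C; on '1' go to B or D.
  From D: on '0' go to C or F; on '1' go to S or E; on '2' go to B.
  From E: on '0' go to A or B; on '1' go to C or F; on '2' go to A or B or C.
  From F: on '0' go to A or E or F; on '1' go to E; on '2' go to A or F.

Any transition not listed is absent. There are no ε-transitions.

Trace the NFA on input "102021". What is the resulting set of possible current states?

{A, B, C, D, E, F}

Start in {S}.
Read '1': {S} → {S, A, D}.
Read '0': {S, A, D} → {A, C, F}.
Read '2': {A, C, F} → {A, B, C, E, F}.
Read '0': {A, B, C, E, F} → {A, B, C, E, F}.
Read '2': {A, B, C, E, F} → {A, B, C, E, F}.
Read '1': {A, B, C, E, F} → {A, B, C, D, E, F}.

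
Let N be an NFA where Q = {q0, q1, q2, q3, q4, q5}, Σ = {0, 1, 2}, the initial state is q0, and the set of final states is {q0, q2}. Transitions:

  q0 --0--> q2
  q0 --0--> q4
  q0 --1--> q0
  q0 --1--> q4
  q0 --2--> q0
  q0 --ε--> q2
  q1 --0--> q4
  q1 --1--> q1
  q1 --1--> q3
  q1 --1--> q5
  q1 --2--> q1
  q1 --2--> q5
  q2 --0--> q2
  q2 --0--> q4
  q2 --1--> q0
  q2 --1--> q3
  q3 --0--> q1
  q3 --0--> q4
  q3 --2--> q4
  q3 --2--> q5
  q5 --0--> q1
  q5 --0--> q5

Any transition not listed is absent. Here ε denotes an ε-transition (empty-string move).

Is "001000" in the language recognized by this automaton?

Yes

Start: ε-closure({q0}) = {q0, q2}.
Read '0': {q0, q2} → {q2, q4}.
Read '0': {q2, q4} → {q2, q4}.
Read '1': {q2, q4} → {q0, q2, q3}.
Read '0': {q0, q2, q3} → {q1, q2, q4}.
Read '0': {q1, q2, q4} → {q2, q4}.
Read '0': {q2, q4} → {q2, q4}.
The final set {q2, q4} contains the accepting state q2.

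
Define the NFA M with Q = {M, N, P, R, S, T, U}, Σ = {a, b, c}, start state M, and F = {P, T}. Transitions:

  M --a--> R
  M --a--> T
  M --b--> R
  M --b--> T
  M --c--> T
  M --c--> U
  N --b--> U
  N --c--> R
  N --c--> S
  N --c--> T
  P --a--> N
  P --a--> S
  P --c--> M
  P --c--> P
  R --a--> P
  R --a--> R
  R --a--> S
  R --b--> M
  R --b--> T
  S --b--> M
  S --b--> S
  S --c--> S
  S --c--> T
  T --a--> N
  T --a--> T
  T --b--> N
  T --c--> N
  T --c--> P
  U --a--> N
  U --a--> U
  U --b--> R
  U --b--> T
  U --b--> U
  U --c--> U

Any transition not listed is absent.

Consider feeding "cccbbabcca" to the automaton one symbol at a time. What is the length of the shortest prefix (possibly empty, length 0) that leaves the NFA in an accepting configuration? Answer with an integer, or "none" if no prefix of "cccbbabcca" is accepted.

Start in {M}.
Read 'c': {M} → {T, U}.
None of the earlier sets intersect F, but {T, U} does.

1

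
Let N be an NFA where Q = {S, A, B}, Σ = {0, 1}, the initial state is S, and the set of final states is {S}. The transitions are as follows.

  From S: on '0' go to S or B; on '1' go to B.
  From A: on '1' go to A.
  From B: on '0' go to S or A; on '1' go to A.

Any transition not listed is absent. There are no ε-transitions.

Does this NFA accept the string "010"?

Start in {S}.
Read '0': S→{S, B}; now {S, B}.
Read '1': S→{B}, B→{A}; now {A, B}.
Read '0': A→∅, B→{S, A}; now {S, A}.
The final set {S, A} contains the accepting state S.

Yes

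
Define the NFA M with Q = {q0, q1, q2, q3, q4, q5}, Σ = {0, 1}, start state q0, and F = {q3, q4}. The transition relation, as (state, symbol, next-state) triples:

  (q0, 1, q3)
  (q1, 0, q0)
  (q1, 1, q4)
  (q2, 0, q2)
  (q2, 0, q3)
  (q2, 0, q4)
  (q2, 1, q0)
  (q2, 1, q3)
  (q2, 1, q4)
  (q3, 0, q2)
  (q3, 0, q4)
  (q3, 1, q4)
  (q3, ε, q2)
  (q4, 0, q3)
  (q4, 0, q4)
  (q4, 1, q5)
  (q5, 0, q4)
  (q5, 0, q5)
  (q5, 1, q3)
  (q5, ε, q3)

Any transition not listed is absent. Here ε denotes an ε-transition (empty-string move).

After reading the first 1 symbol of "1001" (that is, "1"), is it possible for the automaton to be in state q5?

Start in {q0}.
Read '1': q0→{q3}; union {q3}; ε-closure = {q2, q3}.
State q5 is not in {q2, q3}.

No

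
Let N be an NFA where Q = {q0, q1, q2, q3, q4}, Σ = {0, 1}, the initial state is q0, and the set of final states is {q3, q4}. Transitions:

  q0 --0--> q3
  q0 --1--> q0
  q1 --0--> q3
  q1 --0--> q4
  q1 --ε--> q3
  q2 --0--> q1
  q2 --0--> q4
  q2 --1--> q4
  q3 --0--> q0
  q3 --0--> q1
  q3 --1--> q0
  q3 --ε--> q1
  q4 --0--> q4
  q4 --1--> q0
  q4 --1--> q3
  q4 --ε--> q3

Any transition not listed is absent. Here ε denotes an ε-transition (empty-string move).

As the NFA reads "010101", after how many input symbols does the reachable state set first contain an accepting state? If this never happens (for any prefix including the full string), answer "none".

1

Start in {q0}.
Read '0': q0→{q3}; union {q3}; ε-closure = {q1, q3}.
None of the earlier sets intersect F, but {q1, q3} does.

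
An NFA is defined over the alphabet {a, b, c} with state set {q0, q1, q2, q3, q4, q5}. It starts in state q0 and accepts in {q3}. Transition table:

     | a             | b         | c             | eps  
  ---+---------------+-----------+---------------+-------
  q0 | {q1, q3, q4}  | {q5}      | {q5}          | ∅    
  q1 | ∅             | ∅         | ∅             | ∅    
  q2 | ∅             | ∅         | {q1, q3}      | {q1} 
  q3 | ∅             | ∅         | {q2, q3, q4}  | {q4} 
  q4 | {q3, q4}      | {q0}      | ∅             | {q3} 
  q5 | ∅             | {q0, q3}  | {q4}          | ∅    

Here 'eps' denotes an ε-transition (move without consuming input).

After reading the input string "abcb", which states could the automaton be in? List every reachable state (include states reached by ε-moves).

Start in {q0}.
Read 'a': q0→{q1, q3, q4}; now {q1, q3, q4}.
Read 'b': q1→∅, q3→∅, q4→{q0}; now {q0}.
Read 'c': q0→{q5}; now {q5}.
Read 'b': q5→{q0, q3}; union {q0, q3}; ε-closure = {q0, q3, q4}.

{q0, q3, q4}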